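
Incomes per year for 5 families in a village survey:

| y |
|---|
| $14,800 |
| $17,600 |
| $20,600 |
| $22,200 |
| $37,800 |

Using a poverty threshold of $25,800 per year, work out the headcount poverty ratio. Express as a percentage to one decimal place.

4 of the 5 families have income below $25,800.
H = 4/5 = 80.0%.

80.0%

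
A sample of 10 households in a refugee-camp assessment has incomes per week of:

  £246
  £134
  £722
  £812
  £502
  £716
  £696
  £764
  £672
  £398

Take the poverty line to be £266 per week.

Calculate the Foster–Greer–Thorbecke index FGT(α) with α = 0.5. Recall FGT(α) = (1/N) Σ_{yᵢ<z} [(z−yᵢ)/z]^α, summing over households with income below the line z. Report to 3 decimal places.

Poor units: £134, £246 (q = 2 of N = 10).
Relative gaps: (266−134)/266 = 0.4962; (266−246)/266 = 0.0752.
Raised to α = 0.5: 0.70444; 0.27420.
Sum = 0.978648; FGT(0.5) = 0.978648 / 10 = 0.098.

0.098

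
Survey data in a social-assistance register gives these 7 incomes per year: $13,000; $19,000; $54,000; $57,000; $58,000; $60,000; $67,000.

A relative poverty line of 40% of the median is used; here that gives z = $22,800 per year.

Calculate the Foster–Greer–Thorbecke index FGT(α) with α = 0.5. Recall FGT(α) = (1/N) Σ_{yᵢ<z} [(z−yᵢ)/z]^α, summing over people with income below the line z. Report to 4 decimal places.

Poor units: $13,000, $19,000 (q = 2 of N = 7).
Normalized shortfalls: (22800−13000)/22800 = 0.4298; (22800−19000)/22800 = 0.1667.
Raised to α = 0.5: 0.65561; 0.40825.
Sum = 1.063858; FGT(0.5) = 1.063858 / 7 = 0.1520.

0.1520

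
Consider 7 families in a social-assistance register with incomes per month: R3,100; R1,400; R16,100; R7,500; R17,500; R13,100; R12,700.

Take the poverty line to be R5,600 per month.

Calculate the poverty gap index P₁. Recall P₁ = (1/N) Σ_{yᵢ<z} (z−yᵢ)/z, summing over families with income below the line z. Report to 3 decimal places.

0.171

Below the line: R1,400, R3,100 (q = 2 of N = 7).
Normalized shortfalls: (5600−1400)/5600 = 0.7500; (5600−3100)/5600 = 0.4464.
Sum of shortfalls = 1.196429; P₁ averages over all N: 1.196429 / 7 = 0.171.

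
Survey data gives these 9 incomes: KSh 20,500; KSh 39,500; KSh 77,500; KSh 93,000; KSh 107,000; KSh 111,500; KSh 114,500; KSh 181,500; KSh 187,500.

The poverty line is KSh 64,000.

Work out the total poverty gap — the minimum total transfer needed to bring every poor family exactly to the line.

KSh 68,000

Poor units: KSh 20,500, KSh 39,500 (q = 2 of N = 9).
Individual gaps: 64000−20500 = 43500; 64000−39500 = 24500.
Aggregate gap = KSh 68,000.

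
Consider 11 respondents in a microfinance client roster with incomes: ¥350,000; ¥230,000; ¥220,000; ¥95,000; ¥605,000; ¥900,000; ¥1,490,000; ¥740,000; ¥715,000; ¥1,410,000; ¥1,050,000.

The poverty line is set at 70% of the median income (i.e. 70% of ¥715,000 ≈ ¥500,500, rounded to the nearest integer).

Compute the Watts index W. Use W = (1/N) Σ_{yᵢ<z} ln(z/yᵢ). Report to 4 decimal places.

0.3290

Poor units: ¥95,000, ¥220,000, ¥230,000, ¥350,000 (q = 4 of N = 11).
ln(z/y) terms: ln(500500/95000) = 1.6617; ln(500500/220000) = 0.8220; ln(500500/230000) = 0.7775; ln(500500/350000) = 0.3577.
W = 3.618913 / 11 = 0.3290.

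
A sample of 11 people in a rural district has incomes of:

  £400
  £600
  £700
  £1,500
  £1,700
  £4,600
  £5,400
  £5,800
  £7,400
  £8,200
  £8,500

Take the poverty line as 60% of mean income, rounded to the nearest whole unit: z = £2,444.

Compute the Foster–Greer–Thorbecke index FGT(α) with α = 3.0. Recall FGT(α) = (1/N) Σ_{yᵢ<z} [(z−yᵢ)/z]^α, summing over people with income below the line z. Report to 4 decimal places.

0.1331

Incomes under z: £400, £600, £700, £1,500, £1,700 (q = 5 of N = 11).
Normalized shortfalls: (2444−400)/2444 = 0.8363; (2444−600)/2444 = 0.7545; (2444−700)/2444 = 0.7136; (2444−1500)/2444 = 0.3863; (2444−1700)/2444 = 0.3044.
Raised to α = 3.0: 0.58498; 0.42952; 0.36336; 0.05763; 0.02821.
Sum = 1.463688; FGT(3.0) = 1.463688 / 11 = 0.1331.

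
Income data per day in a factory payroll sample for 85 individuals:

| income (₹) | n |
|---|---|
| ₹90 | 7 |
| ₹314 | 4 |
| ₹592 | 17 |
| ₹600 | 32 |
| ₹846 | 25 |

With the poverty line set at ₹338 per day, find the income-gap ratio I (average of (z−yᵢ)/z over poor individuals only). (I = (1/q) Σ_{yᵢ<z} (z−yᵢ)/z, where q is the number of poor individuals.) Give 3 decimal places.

Below the line: 7×₹90, 4×₹314 (q = 11 of N = 85).
Relative gaps: 0.7337 (×7), 0.0710 (×4); sum = 5.420118.
I averages over the q = 11 poor units only: 5.420118 / 11 = 0.493.

0.493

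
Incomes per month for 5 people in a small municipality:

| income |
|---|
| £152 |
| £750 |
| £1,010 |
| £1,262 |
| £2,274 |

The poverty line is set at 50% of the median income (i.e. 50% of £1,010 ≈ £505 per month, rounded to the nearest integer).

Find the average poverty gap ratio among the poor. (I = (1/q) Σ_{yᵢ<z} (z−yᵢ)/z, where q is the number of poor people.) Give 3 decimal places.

0.699

Incomes under z: £152 (q = 1 of N = 5).
Shortfall ratios (z−y)/z: 0.6990; sum = 0.699010.
The income-gap ratio divides by q (the poor only): 0.699010 / 1 = 0.699.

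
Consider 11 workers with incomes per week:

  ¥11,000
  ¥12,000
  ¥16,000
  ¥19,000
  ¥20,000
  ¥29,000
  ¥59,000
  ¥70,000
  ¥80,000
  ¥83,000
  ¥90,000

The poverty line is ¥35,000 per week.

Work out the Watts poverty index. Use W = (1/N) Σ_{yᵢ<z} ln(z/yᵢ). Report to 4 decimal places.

Poor units: ¥11,000, ¥12,000, ¥16,000, ¥19,000, ¥20,000, ¥29,000 (q = 6 of N = 11).
Log gaps: ln(35000/11000) = 1.1575; ln(35000/12000) = 1.0704; ln(35000/16000) = 0.7828; ln(35000/19000) = 0.6109; ln(35000/20000) = 0.5596; ln(35000/29000) = 0.1881.
W = 4.369231 / 11 = 0.3972.

0.3972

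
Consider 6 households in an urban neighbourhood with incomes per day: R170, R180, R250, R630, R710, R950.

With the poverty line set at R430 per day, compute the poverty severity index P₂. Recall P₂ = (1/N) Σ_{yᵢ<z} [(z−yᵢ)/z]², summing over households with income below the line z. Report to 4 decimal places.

0.1465

Below the line: R170, R180, R250 (q = 3 of N = 6).
Relative gaps: (430−170)/430 = 0.6047; (430−180)/430 = 0.5814; (430−250)/430 = 0.4186.
Squared: 0.3656; 0.3380; 0.1752.
Sum = 0.878853; P₂ = 0.878853 / 6 = 0.1465.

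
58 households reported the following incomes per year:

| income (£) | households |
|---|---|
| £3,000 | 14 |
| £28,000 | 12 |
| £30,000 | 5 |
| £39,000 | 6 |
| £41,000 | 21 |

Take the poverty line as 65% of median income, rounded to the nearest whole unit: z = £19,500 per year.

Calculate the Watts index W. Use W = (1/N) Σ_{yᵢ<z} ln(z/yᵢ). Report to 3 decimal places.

Poor units: 14×£3,000 (q = 14 of N = 58).
Log shortfalls: ln(19500/3000) = 1.8718 (×14).
W = 26.205230 / 58 = 0.452.

0.452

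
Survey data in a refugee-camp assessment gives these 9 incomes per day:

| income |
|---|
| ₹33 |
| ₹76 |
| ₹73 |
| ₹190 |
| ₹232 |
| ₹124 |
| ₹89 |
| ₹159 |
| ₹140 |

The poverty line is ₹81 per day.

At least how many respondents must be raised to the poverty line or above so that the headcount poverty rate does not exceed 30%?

1

Currently q = 3 of N = 9 are below the line (H = 0.333).
A headcount ratio of at most 30% allows at most ⌊0.30 × 9⌋ = 2 poor respondents.
So at least 3 − 2 = 1 must be lifted.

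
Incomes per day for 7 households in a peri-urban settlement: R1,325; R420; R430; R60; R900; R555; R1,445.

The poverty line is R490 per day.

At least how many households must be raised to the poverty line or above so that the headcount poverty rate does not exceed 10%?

3

3 of the 7 households are poor, so H = 3/7 = 0.429.
A headcount ratio of at most 10% allows at most ⌊0.10 × 7⌋ = 0 poor households.
So at least 3 − 0 = 3 must be lifted.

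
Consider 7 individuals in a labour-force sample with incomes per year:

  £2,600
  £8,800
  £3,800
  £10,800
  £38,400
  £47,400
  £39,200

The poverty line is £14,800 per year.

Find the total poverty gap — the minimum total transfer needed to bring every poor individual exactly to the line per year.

£33,200

Below z: £2,600, £3,800, £8,800, £10,800 (q = 4 of N = 7).
Individual gaps: 14800−2600 = 12200; 14800−3800 = 11000; 14800−8800 = 6000; 14800−10800 = 4000.
Aggregate gap = £33,200.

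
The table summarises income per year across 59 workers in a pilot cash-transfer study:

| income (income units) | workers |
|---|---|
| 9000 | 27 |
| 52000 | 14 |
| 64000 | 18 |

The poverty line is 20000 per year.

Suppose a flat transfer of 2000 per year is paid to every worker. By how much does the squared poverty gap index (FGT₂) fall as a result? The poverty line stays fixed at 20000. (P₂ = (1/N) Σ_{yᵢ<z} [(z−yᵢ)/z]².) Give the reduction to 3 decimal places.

Before: below the line — 27×9000; squared poverty gap index (FGT₂) = 0.13843.
After the 2000 transfer: below the line — 27×11000; squared poverty gap index (FGT₂) = 0.09267.
Reduction = 0.13843 − 0.09267 = 0.046.

0.046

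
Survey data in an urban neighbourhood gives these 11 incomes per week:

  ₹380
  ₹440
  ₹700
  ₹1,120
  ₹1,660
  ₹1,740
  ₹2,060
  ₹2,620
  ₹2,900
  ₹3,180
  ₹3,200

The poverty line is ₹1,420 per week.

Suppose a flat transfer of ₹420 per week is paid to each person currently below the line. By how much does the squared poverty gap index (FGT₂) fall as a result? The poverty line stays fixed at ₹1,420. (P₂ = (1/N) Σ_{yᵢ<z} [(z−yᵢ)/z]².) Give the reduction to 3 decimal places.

0.084

Before: below the line — ₹380, ₹440, ₹700, ₹1,120; squared poverty gap index (FGT₂) = 0.11949.
After the ₹420 transfer: below the line — ₹800, ₹860, ₹1,120; squared poverty gap index (FGT₂) = 0.03553.
Reduction = 0.11949 − 0.03553 = 0.084.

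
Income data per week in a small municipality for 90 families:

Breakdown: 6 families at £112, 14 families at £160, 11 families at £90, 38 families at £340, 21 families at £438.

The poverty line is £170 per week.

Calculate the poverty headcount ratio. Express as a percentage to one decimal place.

34.4%

31 of the 90 families have income below £170.
H = 31/90 = 34.4%.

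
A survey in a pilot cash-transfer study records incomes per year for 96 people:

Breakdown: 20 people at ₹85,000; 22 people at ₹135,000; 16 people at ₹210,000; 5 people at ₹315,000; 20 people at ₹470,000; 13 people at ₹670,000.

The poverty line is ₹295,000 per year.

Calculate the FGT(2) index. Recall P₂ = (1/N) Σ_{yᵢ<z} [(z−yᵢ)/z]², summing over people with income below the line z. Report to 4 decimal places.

0.1868

Poor units: 20×₹85,000, 22×₹135,000, 16×₹210,000 (q = 58 of N = 96).
Relative gaps: (295000−85000)/295000 = 0.7119 (×20); (295000−135000)/295000 = 0.5424 (×22); (295000−210000)/295000 = 0.2881 (×16).
Squared: 0.5068 (×20); 0.2942 (×22); 0.0830 (×16).
Sum = 17.935076; P₂ = 17.935076 / 96 = 0.1868.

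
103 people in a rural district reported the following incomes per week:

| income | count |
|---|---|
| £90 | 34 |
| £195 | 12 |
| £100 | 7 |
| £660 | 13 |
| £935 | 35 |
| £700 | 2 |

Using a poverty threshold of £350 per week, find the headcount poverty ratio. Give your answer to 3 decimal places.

0.515

53 of the 103 people have income below £350.
H = 53/103 = 0.515.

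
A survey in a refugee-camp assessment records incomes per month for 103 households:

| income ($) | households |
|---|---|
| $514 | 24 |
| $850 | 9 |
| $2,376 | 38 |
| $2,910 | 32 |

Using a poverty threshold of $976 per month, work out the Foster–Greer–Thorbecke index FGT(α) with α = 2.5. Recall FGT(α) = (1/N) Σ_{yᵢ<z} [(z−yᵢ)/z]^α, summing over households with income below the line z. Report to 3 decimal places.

0.036

Below the line: 24×$514, 9×$850 (q = 33 of N = 103).
Gap ratios (z−y)/z: (976−514)/976 = 0.4734 (×24); (976−850)/976 = 0.1291 (×9).
Raised to α = 2.5: 0.15416 (×24); 0.00599 (×9).
Sum = 3.753809; FGT(2.5) = 3.753809 / 103 = 0.036.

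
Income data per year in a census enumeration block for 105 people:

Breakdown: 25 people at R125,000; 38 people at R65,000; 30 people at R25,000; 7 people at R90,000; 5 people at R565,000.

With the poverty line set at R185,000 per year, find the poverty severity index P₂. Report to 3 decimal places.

Poor units: 30×R25,000, 38×R65,000, 7×R90,000, 25×R125,000 (q = 100 of N = 105).
Gap ratios (z−y)/z: (185000−25000)/185000 = 0.8649 (×30); (185000−65000)/185000 = 0.6486 (×38); (185000−90000)/185000 = 0.5135 (×7); (185000−125000)/185000 = 0.3243 (×25).
Squared: 0.7480 (×30); 0.4207 (×38); 0.2637 (×7); 0.1052 (×25).
Sum = 42.903579; P₂ = 42.903579 / 105 = 0.409.

0.409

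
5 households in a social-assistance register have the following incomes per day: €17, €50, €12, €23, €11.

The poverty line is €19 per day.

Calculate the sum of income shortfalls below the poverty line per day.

Below the line: €11, €12, €17 (q = 3 of N = 5).
Individual gaps: 19−11 = 8; 19−12 = 7; 19−17 = 2.
Aggregate gap = €17.

€17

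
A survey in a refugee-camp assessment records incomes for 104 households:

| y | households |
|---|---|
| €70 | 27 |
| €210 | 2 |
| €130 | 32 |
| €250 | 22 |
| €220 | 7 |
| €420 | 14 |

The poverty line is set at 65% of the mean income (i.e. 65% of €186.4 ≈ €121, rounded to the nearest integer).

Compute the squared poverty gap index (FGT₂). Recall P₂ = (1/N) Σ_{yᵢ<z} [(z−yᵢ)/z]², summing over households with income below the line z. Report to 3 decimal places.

Below z: 27×€70 (q = 27 of N = 104).
Relative gaps: (121−70)/121 = 0.4215 (×27).
Squared: 0.1777 (×27).
Sum = 4.796599; P₂ = 4.796599 / 104 = 0.046.

0.046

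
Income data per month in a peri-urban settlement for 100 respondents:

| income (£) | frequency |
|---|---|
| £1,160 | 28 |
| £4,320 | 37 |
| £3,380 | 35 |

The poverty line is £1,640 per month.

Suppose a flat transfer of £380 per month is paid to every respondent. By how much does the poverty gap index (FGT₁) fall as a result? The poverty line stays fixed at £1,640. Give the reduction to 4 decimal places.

Before: below the line — 28×£1,160; poverty gap index (FGT₁) = 0.081951.
After the £380 transfer: below the line — 28×£1,540; poverty gap index (FGT₁) = 0.017073.
Reduction = 0.081951 − 0.017073 = 0.0649.

0.0649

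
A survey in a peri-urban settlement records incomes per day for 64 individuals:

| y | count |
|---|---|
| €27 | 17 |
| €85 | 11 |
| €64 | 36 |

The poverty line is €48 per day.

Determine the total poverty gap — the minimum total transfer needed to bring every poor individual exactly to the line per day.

€357

Below the line: 17×€27 (q = 17 of N = 64).
Individual gaps: 17×(48−27) = 357.
Aggregate gap = €357.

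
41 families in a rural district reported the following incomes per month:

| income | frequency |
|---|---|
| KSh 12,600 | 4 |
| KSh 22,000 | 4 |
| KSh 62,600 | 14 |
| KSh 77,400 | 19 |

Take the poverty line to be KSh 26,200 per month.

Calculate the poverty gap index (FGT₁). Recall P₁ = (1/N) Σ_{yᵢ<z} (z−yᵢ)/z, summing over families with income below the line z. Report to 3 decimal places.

Incomes under z: 4×KSh 12,600, 4×KSh 22,000 (q = 8 of N = 41).
Shortfall ratios: (26200−12600)/26200 = 0.5191 (×4); (26200−22000)/26200 = 0.1603 (×4).
Σ = 2.717557. Dividing by the full population N = 41 gives P₁ = 0.066.

0.066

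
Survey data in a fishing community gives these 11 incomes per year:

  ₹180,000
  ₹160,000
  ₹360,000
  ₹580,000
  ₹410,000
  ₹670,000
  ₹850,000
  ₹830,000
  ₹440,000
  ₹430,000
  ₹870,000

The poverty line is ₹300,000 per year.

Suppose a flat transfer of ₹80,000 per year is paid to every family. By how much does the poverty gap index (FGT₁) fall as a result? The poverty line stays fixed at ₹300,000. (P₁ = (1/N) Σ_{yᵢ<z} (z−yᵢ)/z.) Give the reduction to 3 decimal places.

Before: below the line — ₹160,000, ₹180,000; poverty gap index (FGT₁) = 0.07879.
After the ₹80,000 transfer: below the line — ₹240,000, ₹260,000; poverty gap index (FGT₁) = 0.03030.
Reduction = 0.07879 − 0.03030 = 0.048.

0.048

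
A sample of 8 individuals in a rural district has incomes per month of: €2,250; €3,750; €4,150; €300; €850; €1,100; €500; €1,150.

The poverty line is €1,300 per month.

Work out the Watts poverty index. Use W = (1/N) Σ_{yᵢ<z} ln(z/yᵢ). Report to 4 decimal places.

Poor units: €300, €500, €850, €1,100, €1,150 (q = 5 of N = 8).
Log gaps: ln(1300/300) = 1.4663; ln(1300/500) = 0.9555; ln(1300/850) = 0.4249; ln(1300/1100) = 0.1671; ln(1300/1150) = 0.1226.
W = 3.136388 / 8 = 0.3920.

0.3920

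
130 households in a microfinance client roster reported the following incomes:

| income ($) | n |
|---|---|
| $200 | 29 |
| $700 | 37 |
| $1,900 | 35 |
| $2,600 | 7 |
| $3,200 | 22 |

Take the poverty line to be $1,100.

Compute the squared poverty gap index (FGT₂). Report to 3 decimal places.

Poor units: 29×$200, 37×$700 (q = 66 of N = 130).
Gap ratios (z−y)/z: (1100−200)/1100 = 0.8182 (×29); (1100−700)/1100 = 0.3636 (×37).
Squared: 0.6694 (×29); 0.1322 (×37).
Sum = 24.305785; P₂ = 24.305785 / 130 = 0.187.

0.187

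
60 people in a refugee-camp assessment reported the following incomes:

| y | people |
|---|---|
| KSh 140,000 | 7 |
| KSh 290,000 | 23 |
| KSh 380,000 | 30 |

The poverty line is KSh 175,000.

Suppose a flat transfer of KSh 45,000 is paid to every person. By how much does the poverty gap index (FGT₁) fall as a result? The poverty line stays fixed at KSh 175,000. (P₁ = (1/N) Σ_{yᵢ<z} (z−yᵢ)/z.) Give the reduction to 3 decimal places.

0.023

Before: below the line — 7×KSh 140,000; poverty gap index (FGT₁) = 0.02333.
After the KSh 45,000 transfer: below the line — none; poverty gap index (FGT₁) = 0.00000.
Reduction = 0.02333 − 0.00000 = 0.023.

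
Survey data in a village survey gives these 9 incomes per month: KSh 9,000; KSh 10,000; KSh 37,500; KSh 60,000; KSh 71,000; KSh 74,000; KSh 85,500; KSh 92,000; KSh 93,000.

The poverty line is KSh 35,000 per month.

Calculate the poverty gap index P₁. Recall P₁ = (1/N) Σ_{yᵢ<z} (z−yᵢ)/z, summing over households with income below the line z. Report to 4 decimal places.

Poor units: KSh 9,000, KSh 10,000 (q = 2 of N = 9).
Gap ratios (z−y)/z: (35000−9000)/35000 = 0.7429; (35000−10000)/35000 = 0.7143.
Sum of shortfalls = 1.457143; P₁ averages over all N: 1.457143 / 9 = 0.1619.

0.1619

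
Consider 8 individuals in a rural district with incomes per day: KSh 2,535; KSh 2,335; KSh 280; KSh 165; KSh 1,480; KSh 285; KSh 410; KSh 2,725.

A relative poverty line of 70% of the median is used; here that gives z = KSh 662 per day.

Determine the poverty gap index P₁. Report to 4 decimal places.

Poor units: KSh 165, KSh 280, KSh 285, KSh 410 (q = 4 of N = 8).
Normalized shortfalls: (662−165)/662 = 0.7508; (662−280)/662 = 0.5770; (662−285)/662 = 0.5695; (662−410)/662 = 0.3807.
Σ = 2.277946. Dividing by the full population N = 8 gives P₁ = 0.2847.

0.2847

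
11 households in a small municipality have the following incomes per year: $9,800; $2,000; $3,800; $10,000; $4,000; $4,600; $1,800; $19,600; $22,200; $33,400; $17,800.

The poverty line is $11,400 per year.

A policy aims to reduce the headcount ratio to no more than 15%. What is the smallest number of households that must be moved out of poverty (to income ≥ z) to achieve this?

Currently q = 7 of N = 11 are below the line (H = 0.636).
A headcount ratio of at most 15% allows at most ⌊0.15 × 11⌋ = 1 poor households.
So at least 7 − 1 = 6 must be lifted.

6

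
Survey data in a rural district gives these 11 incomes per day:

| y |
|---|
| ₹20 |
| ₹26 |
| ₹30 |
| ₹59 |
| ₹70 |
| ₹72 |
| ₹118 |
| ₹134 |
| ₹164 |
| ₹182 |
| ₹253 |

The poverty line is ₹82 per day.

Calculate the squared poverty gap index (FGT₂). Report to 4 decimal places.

Poor units: ₹20, ₹26, ₹30, ₹59, ₹70, ₹72 (q = 6 of N = 11).
Shortfall ratios: (82−20)/82 = 0.7561; (82−26)/82 = 0.6829; (82−30)/82 = 0.6341; (82−59)/82 = 0.2805; (82−70)/82 = 0.1463; (82−72)/82 = 0.1220.
Squared: 0.5717; 0.4664; 0.4021; 0.0787; 0.0214; 0.0149.
Sum = 1.555175; P₂ = 1.555175 / 11 = 0.1414.

0.1414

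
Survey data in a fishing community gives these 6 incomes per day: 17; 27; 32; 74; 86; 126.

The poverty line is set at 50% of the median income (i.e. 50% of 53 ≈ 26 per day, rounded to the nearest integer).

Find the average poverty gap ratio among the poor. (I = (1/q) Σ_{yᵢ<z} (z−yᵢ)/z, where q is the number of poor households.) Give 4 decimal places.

0.3462

Poor units: 17 (q = 1 of N = 6).
Relative gaps: 0.3462; sum = 0.346154.
The income-gap ratio divides by q (the poor only): 0.346154 / 1 = 0.3462.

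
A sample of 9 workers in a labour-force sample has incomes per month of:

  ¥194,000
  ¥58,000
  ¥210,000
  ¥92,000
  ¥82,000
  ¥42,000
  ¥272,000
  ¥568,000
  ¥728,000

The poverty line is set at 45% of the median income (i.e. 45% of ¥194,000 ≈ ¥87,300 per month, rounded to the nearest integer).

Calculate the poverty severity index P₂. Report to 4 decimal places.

Below the line: ¥42,000, ¥58,000, ¥82,000 (q = 3 of N = 9).
Shortfall ratios: (87300−42000)/87300 = 0.5189; (87300−58000)/87300 = 0.3356; (87300−82000)/87300 = 0.0607.
Squared: 0.2693; 0.1126; 0.0037.
Sum = 0.385587; P₂ = 0.385587 / 9 = 0.0428.

0.0428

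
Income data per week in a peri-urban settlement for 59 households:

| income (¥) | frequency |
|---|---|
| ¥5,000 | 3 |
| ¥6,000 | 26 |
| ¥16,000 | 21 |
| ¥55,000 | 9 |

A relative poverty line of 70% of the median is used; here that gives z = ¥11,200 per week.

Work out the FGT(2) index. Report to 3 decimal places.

Below the line: 3×¥5,000, 26×¥6,000 (q = 29 of N = 59).
Shortfall ratios: (11200−5000)/11200 = 0.5536 (×3); (11200−6000)/11200 = 0.4643 (×26).
Squared: 0.3064 (×3); 0.2156 (×26).
Sum = 6.523916; P₂ = 6.523916 / 59 = 0.111.

0.111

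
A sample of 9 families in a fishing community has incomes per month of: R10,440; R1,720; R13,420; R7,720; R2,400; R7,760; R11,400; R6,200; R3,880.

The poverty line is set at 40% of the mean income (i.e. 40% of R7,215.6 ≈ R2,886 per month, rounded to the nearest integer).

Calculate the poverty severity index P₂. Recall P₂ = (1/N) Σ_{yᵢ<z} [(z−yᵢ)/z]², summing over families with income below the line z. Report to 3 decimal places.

0.021

Below the line: R1,720, R2,400 (q = 2 of N = 9).
Shortfall ratios: (2886−1720)/2886 = 0.4040; (2886−2400)/2886 = 0.1684.
Squared: 0.1632; 0.0284.
Sum = 0.191590; P₂ = 0.191590 / 9 = 0.021.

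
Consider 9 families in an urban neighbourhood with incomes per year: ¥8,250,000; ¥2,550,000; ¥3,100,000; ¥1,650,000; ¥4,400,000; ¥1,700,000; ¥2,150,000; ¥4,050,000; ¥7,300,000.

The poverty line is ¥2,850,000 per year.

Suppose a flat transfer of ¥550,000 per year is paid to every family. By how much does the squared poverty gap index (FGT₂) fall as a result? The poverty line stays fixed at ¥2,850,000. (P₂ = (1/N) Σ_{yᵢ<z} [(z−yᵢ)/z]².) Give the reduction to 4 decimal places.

0.0347

Before: below the line — ¥1,650,000, ¥1,700,000, ¥2,150,000, ¥2,550,000; squared poverty gap index (FGT₂) = 0.045723.
After the ¥550,000 transfer: below the line — ¥2,200,000, ¥2,250,000, ¥2,700,000; squared poverty gap index (FGT₂) = 0.011012.
Reduction = 0.045723 − 0.011012 = 0.0347.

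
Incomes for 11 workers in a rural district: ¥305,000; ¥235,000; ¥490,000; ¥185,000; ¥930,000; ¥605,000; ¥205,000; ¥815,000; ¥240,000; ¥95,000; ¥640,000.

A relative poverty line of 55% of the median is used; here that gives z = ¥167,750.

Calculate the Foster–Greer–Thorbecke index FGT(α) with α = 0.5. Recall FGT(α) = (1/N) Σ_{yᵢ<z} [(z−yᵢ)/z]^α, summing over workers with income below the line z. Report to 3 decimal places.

0.060

Incomes under z: ¥95,000 (q = 1 of N = 11).
Normalized shortfalls: (167750−95000)/167750 = 0.4337.
Raised to α = 0.5: 0.65854.
Sum = 0.658545; FGT(0.5) = 0.658545 / 11 = 0.060.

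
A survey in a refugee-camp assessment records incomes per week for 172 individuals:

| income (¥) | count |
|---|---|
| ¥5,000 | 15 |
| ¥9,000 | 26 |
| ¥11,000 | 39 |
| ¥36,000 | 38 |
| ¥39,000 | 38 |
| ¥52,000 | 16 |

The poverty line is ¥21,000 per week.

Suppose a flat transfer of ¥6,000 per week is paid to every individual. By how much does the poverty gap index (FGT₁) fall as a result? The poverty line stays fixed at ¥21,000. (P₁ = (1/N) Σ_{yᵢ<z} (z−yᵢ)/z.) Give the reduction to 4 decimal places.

Before: below the line — 15×¥5,000, 26×¥9,000, 39×¥11,000; poverty gap index (FGT₁) = 0.260797.
After the ¥6,000 transfer: below the line — 15×¥11,000, 26×¥15,000, 39×¥17,000; poverty gap index (FGT₁) = 0.127907.
Reduction = 0.260797 − 0.127907 = 0.1329.

0.1329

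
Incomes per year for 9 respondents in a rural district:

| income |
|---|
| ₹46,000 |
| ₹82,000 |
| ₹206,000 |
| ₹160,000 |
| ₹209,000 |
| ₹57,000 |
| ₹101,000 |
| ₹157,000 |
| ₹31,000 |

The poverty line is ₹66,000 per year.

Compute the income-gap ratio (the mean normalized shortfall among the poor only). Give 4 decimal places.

0.3232

Incomes under z: ₹31,000, ₹46,000, ₹57,000 (q = 3 of N = 9).
Relative gaps: 0.5303, 0.3030, 0.1364; sum = 0.969697.
The income-gap ratio divides by q (the poor only): 0.969697 / 3 = 0.3232.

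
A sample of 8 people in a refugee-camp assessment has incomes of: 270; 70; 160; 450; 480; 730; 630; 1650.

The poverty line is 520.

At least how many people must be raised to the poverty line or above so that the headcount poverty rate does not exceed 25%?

Currently q = 5 of N = 8 are below the line (H = 0.625).
A headcount ratio of at most 25% allows at most ⌊0.25 × 8⌋ = 2 poor people.
So at least 5 − 2 = 3 must be lifted.

3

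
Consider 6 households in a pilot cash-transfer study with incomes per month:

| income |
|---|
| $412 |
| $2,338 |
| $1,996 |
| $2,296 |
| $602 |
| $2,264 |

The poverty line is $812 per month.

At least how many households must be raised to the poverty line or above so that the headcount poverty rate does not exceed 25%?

1

2 of the 6 households are poor, so H = 2/6 = 0.333.
A headcount ratio of at most 25% allows at most ⌊0.25 × 6⌋ = 1 poor households.
So at least 2 − 1 = 1 must be lifted.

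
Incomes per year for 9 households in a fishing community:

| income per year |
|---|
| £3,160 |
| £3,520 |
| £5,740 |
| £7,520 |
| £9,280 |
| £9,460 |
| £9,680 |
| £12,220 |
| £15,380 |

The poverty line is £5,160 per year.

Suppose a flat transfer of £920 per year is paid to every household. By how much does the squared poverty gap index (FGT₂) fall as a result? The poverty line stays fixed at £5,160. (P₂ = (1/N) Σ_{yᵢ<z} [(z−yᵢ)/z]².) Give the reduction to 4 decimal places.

0.0209

Before: below the line — £3,160, £3,520; squared poverty gap index (FGT₂) = 0.027916.
After the £920 transfer: below the line — £4,080, £4,440; squared poverty gap index (FGT₂) = 0.007031.
Reduction = 0.027916 − 0.007031 = 0.0209.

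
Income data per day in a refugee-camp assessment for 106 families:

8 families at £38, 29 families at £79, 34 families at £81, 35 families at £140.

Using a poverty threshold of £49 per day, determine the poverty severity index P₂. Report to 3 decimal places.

Incomes under z: 8×£38 (q = 8 of N = 106).
Shortfall ratios: (49−38)/49 = 0.2245 (×8).
Squared: 0.0504 (×8).
Sum = 0.403165; P₂ = 0.403165 / 106 = 0.004.

0.004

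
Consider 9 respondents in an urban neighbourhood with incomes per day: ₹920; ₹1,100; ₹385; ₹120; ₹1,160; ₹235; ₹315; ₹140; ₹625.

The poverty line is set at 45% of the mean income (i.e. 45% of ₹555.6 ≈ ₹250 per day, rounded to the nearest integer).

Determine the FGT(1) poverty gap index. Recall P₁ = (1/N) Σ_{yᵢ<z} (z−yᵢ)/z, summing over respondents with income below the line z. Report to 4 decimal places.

Below the line: ₹120, ₹140, ₹235 (q = 3 of N = 9).
Relative gaps: (250−120)/250 = 0.5200; (250−140)/250 = 0.4400; (250−235)/250 = 0.0600.
Sum of shortfalls = 1.020000; P₁ averages over all N: 1.020000 / 9 = 0.1133.

0.1133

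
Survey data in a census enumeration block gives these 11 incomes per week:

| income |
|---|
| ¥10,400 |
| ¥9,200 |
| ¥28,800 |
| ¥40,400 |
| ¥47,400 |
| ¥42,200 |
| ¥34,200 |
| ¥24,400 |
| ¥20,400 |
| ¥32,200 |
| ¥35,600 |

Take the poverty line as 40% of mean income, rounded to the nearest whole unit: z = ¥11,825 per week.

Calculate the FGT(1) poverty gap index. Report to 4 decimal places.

Incomes under z: ¥9,200, ¥10,400 (q = 2 of N = 11).
Gap ratios (z−y)/z: (11825−9200)/11825 = 0.2220; (11825−10400)/11825 = 0.1205.
Sum of shortfalls = 0.342495; P₁ averages over all N: 0.342495 / 11 = 0.0311.

0.0311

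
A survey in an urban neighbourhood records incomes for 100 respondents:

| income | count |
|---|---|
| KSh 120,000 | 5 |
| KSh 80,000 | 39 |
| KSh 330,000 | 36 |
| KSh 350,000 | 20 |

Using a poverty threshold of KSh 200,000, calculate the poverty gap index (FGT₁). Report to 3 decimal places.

Below the line: 39×KSh 80,000, 5×KSh 120,000 (q = 44 of N = 100).
Shortfall ratios: (200000−80000)/200000 = 0.6000 (×39); (200000−120000)/200000 = 0.4000 (×5).
Σ = 25.400000. Dividing by the full population N = 100 gives P₁ = 0.254.

0.254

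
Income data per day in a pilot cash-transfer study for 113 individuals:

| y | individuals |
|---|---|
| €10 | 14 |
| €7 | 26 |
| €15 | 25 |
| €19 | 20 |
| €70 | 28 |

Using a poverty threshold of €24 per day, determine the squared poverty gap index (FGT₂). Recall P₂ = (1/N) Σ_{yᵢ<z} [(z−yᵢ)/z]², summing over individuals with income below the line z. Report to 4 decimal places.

Incomes under z: 26×€7, 14×€10, 25×€15, 20×€19 (q = 85 of N = 113).
Relative gaps: (24−7)/24 = 0.7083 (×26); (24−10)/24 = 0.5833 (×14); (24−15)/24 = 0.3750 (×25); (24−19)/24 = 0.2083 (×20).
Squared: 0.5017 (×26); 0.3403 (×14); 0.1406 (×25); 0.0434 (×20).
Sum = 22.192708; P₂ = 22.192708 / 113 = 0.1964.

0.1964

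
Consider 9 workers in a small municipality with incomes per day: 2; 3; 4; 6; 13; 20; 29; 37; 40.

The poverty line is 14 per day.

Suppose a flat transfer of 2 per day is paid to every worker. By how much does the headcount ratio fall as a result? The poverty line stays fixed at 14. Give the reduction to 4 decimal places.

Before: below the line — 2, 3, 4, 6, 13; headcount ratio = 0.555556.
After the 2 transfer: below the line — 4, 5, 6, 8; headcount ratio = 0.444444.
Reduction = 0.555556 − 0.444444 = 0.1111.

0.1111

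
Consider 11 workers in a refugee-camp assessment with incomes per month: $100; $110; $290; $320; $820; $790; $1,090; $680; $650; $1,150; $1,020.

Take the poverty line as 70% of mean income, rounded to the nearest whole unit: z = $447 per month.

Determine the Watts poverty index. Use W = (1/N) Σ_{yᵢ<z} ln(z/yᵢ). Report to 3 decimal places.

Poor units: $100, $110, $290, $320 (q = 4 of N = 11).
ln(z/y) terms: ln(447/100) = 1.4974; ln(447/110) = 1.4021; ln(447/290) = 0.4327; ln(447/320) = 0.3342.
W = 3.666382 / 11 = 0.333.

0.333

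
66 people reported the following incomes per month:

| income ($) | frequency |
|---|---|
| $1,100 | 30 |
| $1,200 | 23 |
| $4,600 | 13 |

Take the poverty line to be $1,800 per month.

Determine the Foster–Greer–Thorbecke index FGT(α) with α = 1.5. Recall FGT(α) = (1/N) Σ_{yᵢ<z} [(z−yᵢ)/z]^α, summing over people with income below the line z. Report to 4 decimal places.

0.1773

Below z: 30×$1,100, 23×$1,200 (q = 53 of N = 66).
Shortfall ratios: (1800−1100)/1800 = 0.3889 (×30); (1800−1200)/1800 = 0.3333 (×23).
Raised to α = 1.5: 0.24251 (×30); 0.19245 (×23).
Sum = 11.701797; FGT(1.5) = 11.701797 / 66 = 0.1773.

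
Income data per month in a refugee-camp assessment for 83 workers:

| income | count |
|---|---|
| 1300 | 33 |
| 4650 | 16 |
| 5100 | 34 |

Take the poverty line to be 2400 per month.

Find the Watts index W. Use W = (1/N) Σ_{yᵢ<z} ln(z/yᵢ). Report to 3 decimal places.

Poor units: 33×1300 (q = 33 of N = 83).
ln(z/y) terms: ln(2400/1300) = 0.6131 (×33).
W = 20.232448 / 83 = 0.244.

0.244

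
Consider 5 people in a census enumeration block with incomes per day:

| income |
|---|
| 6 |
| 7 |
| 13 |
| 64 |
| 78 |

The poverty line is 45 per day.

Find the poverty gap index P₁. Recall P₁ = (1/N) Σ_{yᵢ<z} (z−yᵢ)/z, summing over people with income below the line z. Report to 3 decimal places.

Below the line: 6, 7, 13 (q = 3 of N = 5).
Shortfall ratios: (45−6)/45 = 0.8667; (45−7)/45 = 0.8444; (45−13)/45 = 0.7111.
Σ = 2.422222. Dividing by the full population N = 5 gives P₁ = 0.484.

0.484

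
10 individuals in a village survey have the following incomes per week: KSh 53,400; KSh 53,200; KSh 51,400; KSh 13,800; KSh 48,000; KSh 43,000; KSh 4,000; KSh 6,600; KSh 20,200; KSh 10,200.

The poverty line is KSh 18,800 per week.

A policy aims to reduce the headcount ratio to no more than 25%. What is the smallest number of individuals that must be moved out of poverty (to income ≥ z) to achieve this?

2

Currently q = 4 of N = 10 are below the line (H = 0.400).
A headcount ratio of at most 25% allows at most ⌊0.25 × 10⌋ = 2 poor individuals.
So at least 4 − 2 = 2 must be lifted.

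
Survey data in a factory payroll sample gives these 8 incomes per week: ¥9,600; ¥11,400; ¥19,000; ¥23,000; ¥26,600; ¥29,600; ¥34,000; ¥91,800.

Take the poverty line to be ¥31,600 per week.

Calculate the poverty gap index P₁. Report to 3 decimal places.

Below z: ¥9,600, ¥11,400, ¥19,000, ¥23,000, ¥26,600, ¥29,600 (q = 6 of N = 8).
Shortfall ratios: (31600−9600)/31600 = 0.6962; (31600−11400)/31600 = 0.6392; (31600−19000)/31600 = 0.3987; (31600−23000)/31600 = 0.2722; (31600−26600)/31600 = 0.1582; (31600−29600)/31600 = 0.0633.
Sum of shortfalls = 2.227848; P₁ averages over all N: 2.227848 / 8 = 0.278.

0.278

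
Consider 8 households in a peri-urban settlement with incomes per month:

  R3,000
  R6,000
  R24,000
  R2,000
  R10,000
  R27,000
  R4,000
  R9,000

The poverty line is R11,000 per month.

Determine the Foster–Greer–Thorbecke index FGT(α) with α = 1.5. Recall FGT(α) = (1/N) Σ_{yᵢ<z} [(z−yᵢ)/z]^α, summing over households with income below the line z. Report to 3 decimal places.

0.285

Poor units: R2,000, R3,000, R4,000, R6,000, R9,000, R10,000 (q = 6 of N = 8).
Relative gaps: (11000−2000)/11000 = 0.8182; (11000−3000)/11000 = 0.7273; (11000−4000)/11000 = 0.6364; (11000−6000)/11000 = 0.4545; (11000−9000)/11000 = 0.1818; (11000−10000)/11000 = 0.0909.
Raised to α = 1.5: 0.74007; 0.62022; 0.50764; 0.30645; 0.07753; 0.02741.
Sum = 2.279328; FGT(1.5) = 2.279328 / 8 = 0.285.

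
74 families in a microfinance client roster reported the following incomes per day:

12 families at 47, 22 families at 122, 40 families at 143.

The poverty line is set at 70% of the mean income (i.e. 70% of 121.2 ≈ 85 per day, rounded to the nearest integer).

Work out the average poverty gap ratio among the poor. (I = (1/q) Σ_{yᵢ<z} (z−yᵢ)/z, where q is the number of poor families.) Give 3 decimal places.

Incomes under z: 12×47 (q = 12 of N = 74).
Shortfall ratios (z−y)/z: 0.4471 (×12); sum = 5.364706.
I averages over the q = 12 poor units only: 5.364706 / 12 = 0.447.

0.447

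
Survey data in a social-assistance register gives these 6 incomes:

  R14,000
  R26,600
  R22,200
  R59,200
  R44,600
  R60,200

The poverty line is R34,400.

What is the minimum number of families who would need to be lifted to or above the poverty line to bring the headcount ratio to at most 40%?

1

3 of the 6 families are poor, so H = 3/6 = 0.500.
A headcount ratio of at most 40% allows at most ⌊0.40 × 6⌋ = 2 poor families.
So at least 3 − 2 = 1 must be lifted.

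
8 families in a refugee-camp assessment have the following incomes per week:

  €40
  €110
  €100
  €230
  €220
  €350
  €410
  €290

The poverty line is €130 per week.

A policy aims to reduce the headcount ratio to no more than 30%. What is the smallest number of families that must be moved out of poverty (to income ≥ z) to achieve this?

1

Currently q = 3 of N = 8 are below the line (H = 0.375).
A headcount ratio of at most 30% allows at most ⌊0.30 × 8⌋ = 2 poor families.
So at least 3 − 2 = 1 must be lifted.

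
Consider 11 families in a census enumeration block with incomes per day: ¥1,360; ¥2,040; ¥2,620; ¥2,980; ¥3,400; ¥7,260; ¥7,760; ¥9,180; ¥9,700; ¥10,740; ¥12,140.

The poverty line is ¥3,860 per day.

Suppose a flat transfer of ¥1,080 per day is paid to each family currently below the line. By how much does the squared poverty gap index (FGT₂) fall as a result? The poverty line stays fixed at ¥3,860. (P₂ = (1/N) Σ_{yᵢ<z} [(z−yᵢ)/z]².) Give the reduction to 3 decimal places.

Before: below the line — ¥1,360, ¥2,040, ¥2,620, ¥2,980, ¥3,400; squared poverty gap index (FGT₂) = 0.07374.
After the ¥1,080 transfer: below the line — ¥2,440, ¥3,120, ¥3,700; squared poverty gap index (FGT₂) = 0.01580.
Reduction = 0.07374 − 0.01580 = 0.058.

0.058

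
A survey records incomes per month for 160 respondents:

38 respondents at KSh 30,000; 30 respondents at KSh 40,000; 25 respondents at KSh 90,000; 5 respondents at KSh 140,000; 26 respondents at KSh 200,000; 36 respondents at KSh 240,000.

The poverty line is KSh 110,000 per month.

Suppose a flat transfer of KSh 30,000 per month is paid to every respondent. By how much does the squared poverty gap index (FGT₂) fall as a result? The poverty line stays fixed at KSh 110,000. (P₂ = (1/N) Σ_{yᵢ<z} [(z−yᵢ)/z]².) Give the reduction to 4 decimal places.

0.1329

Before: below the line — 38×KSh 30,000, 30×KSh 40,000, 25×KSh 90,000; squared poverty gap index (FGT₂) = 0.206715.
After the KSh 30,000 transfer: below the line — 38×KSh 60,000, 30×KSh 70,000; squared poverty gap index (FGT₂) = 0.073864.
Reduction = 0.206715 − 0.073864 = 0.1329.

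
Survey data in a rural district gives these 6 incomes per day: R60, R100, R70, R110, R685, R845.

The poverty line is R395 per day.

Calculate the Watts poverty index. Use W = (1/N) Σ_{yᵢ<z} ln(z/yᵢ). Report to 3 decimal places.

Incomes under z: R60, R70, R100, R110 (q = 4 of N = 6).
Log shortfalls: ln(395/60) = 1.8845; ln(395/70) = 1.7304; ln(395/100) = 1.3737; ln(395/110) = 1.2784.
W = 6.267053 / 6 = 1.045.

1.045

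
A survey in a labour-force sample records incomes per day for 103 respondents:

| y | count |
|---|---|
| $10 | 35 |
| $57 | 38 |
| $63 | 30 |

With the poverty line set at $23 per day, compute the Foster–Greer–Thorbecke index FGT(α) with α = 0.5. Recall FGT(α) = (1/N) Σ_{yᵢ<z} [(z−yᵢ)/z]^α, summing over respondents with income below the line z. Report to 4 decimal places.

Below the line: 35×$10 (q = 35 of N = 103).
Normalized shortfalls: (23−10)/23 = 0.5652 (×35).
Raised to α = 0.5: 0.75181 (×35).
Sum = 26.313329; FGT(0.5) = 26.313329 / 103 = 0.2555.

0.2555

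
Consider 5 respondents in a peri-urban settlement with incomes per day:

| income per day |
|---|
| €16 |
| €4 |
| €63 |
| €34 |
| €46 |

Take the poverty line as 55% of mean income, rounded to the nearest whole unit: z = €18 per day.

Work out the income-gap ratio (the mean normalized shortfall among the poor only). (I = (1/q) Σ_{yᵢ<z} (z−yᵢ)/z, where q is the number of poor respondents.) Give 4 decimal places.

Poor units: €4, €16 (q = 2 of N = 5).
Shortfall ratios (z−y)/z: 0.7778, 0.1111; sum = 0.888889.
I averages over the q = 2 poor units only: 0.888889 / 2 = 0.4444.

0.4444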